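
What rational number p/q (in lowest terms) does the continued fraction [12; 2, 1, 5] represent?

Compute successive convergents:
a_0 = 12: 12/1
a_1 = 2: 25/2
a_2 = 1: 37/3
a_3 = 5: 210/17

210/17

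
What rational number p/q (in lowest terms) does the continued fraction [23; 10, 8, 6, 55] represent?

Starting at the tail and folding back:
Start with 55.
6 + 1/(55/1) = 6 + 1/55 = 331/55
8 + 1/(331/55) = 8 + 55/331 = 2703/331
10 + 1/(2703/331) = 10 + 331/2703 = 27361/2703
23 + 1/(27361/2703) = 23 + 2703/27361 = 632006/27361

632006/27361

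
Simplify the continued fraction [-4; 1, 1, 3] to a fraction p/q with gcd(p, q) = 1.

Starting at the tail and folding back:
Start with 3.
1 + 1/(3/1) = 1 + 1/3 = 4/3
1 + 1/(4/3) = 1 + 3/4 = 7/4
-4 + 1/(7/4) = -4 + 4/7 = -24/7

-24/7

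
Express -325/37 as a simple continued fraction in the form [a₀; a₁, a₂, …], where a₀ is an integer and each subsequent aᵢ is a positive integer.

[-9; 4, 1, 1, 1, 2]

Run the Euclidean algorithm, recording each quotient:
⌊-325/37⌋ = -9, remainder 8
⌊37/8⌋ = 4, remainder 5
⌊8/5⌋ = 1, remainder 3
⌊5/3⌋ = 1, remainder 2
⌊3/2⌋ = 1, remainder 1
⌊2/1⌋ = 2, remainder 0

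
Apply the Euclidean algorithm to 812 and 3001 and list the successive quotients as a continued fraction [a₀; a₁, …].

812 ÷ 3001 → quotient 0, remainder 812
3001 ÷ 812 → quotient 3, remainder 565
812 ÷ 565 → quotient 1, remainder 247
565 ÷ 247 → quotient 2, remainder 71
247 ÷ 71 → quotient 3, remainder 34
71 ÷ 34 → quotient 2, remainder 3
34 ÷ 3 → quotient 11, remainder 1
3 ÷ 1 → quotient 3, remainder 0

[0; 3, 1, 2, 3, 2, 11, 3]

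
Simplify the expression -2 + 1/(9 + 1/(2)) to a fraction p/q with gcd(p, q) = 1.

Collapse the nested fraction from the inside out:
Start with 2.
9 + 1/(2/1) = 9 + 1/2 = 19/2
-2 + 1/(19/2) = -2 + 2/19 = -36/19

-36/19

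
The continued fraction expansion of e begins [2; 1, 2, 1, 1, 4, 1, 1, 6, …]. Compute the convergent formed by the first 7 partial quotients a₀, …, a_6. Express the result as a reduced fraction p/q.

Use the convergent recurrence hₖ = aₖ·hₖ₋₁ + hₖ₋₂ (and likewise for the denominators kₖ):
a_0 = 2: 2/1
a_1 = 1: 3/1
a_2 = 2: 8/3
a_3 = 1: 11/4
a_4 = 1: 19/7
a_5 = 4: 87/32
a_6 = 1: 106/39

106/39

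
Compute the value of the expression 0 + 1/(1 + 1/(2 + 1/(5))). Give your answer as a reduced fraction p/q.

Collapse the nested fraction from the inside out:
Start with 5.
2 + 1/(5/1) = 2 + 1/5 = 11/5
1 + 1/(11/5) = 1 + 5/11 = 16/11
0 + 1/(16/11) = 0 + 11/16 = 11/16

11/16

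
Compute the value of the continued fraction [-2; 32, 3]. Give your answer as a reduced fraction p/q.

Build up convergents one term at a time:
a_0 = -2: -2/1
a_1 = 32: -63/32
a_2 = 3: -191/97

-191/97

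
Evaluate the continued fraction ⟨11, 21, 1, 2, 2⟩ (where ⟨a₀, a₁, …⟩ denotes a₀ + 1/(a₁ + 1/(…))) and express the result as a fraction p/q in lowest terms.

1679/152

a_0 = 11: 11/1
a_1 = 21: 232/21
a_2 = 1: 243/22
a_3 = 2: 718/65
a_4 = 2: 1679/152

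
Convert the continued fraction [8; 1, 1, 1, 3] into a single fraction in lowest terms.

a_0 = 8: 8/1
a_1 = 1: 9/1
a_2 = 1: 17/2
a_3 = 1: 26/3
a_4 = 3: 95/11

95/11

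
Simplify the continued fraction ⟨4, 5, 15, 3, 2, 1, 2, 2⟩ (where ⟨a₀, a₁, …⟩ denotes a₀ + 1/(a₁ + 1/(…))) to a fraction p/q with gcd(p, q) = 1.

Compute successive convergents:
a_0 = 4: 4/1
a_1 = 5: 21/5
a_2 = 15: 319/76
a_3 = 3: 978/233
a_4 = 2: 2275/542
a_5 = 1: 3253/775
a_6 = 2: 8781/2092
a_7 = 2: 20815/4959

20815/4959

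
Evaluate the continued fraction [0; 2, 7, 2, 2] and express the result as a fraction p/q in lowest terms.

37/79

Build up convergents one term at a time:
a_0 = 0: 0/1
a_1 = 2: 1/2
a_2 = 7: 7/15
a_3 = 2: 15/32
a_4 = 2: 37/79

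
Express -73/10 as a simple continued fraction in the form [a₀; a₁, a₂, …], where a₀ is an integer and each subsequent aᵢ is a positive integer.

[-8; 1, 2, 3]

-73 = -8·10 + 7, so a_0 = -8
10 = 1·7 + 3, so a_1 = 1
7 = 2·3 + 1, so a_2 = 2
3 = 3·1 + 0, so a_3 = 3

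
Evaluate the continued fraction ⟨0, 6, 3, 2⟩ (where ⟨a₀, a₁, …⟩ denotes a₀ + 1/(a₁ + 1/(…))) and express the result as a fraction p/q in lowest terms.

a_0 = 0: 0/1
a_1 = 6: 1/6
a_2 = 3: 3/19
a_3 = 2: 7/44

7/44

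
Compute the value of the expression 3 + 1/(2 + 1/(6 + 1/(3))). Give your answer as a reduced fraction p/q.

142/41

Start with 3.
6 + 1/(3/1) = 6 + 1/3 = 19/3
2 + 1/(19/3) = 2 + 3/19 = 41/19
3 + 1/(41/19) = 3 + 19/41 = 142/41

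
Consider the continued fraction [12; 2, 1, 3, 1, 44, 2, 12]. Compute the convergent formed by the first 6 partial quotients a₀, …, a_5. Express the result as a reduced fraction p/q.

Use the convergent recurrence hₖ = aₖ·hₖ₋₁ + hₖ₋₂ (and likewise for the denominators kₖ):
a_0 = 12: 12/1
a_1 = 2: 25/2
a_2 = 1: 37/3
a_3 = 3: 136/11
a_4 = 1: 173/14
a_5 = 44: 7748/627

7748/627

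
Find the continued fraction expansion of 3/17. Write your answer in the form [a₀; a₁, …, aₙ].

[0; 5, 1, 2]

3 ÷ 17 → quotient 0, remainder 3
17 ÷ 3 → quotient 5, remainder 2
3 ÷ 2 → quotient 1, remainder 1
2 ÷ 1 → quotient 2, remainder 0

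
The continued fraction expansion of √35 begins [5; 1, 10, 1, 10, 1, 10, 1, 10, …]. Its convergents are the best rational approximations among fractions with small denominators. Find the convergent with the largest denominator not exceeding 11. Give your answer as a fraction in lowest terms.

List convergents until the denominator exceeds the bound:
a_0 = 5: 5/1  (≤ bound)
a_1 = 1: 6/1  (≤ bound)
a_2 = 10: 65/11  (≤ bound)
a_3 = 1: 71/12  (> 11, stop)

65/11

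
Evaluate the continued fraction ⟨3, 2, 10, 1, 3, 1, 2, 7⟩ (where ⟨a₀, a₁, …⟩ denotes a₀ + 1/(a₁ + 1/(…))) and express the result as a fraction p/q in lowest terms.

Starting at the tail and folding back:
Start with 7.
2 + 1/(7/1) = 2 + 1/7 = 15/7
1 + 1/(15/7) = 1 + 7/15 = 22/15
3 + 1/(22/15) = 3 + 15/22 = 81/22
1 + 1/(81/22) = 1 + 22/81 = 103/81
10 + 1/(103/81) = 10 + 81/103 = 1111/103
2 + 1/(1111/103) = 2 + 103/1111 = 2325/1111
3 + 1/(2325/1111) = 3 + 1111/2325 = 8086/2325

8086/2325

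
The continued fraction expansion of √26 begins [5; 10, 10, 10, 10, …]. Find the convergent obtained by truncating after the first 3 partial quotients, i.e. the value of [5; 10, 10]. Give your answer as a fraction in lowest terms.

515/101

Start with 10.
10 + 1/(10/1) = 10 + 1/10 = 101/10
5 + 1/(101/10) = 5 + 10/101 = 515/101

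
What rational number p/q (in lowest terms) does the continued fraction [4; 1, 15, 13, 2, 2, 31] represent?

Start with 31.
2 + 1/(31/1) = 2 + 1/31 = 63/31
2 + 1/(63/31) = 2 + 31/63 = 157/63
13 + 1/(157/63) = 13 + 63/157 = 2104/157
15 + 1/(2104/157) = 15 + 157/2104 = 31717/2104
1 + 1/(31717/2104) = 1 + 2104/31717 = 33821/31717
4 + 1/(33821/31717) = 4 + 31717/33821 = 167001/33821

167001/33821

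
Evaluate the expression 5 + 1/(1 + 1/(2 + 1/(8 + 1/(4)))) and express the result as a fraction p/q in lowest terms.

585/103

Compute successive convergents:
a_0 = 5: 5/1
a_1 = 1: 6/1
a_2 = 2: 17/3
a_3 = 8: 142/25
a_4 = 4: 585/103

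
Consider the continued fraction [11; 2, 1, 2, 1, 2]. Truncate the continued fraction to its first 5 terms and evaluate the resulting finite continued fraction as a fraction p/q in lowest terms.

Compute successive convergents:
a_0 = 11: 11/1
a_1 = 2: 23/2
a_2 = 1: 34/3
a_3 = 2: 91/8
a_4 = 1: 125/11

125/11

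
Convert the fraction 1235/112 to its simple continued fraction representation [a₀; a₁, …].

Repeatedly divide and take the remainder:
1235 = 11·112 + 3, so a_0 = 11
112 = 37·3 + 1, so a_1 = 37
3 = 3·1 + 0, so a_2 = 3

[11; 37, 3]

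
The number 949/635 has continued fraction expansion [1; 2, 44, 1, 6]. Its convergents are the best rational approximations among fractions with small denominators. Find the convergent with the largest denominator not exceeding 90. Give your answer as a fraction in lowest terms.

133/89

a_0 = 1: 1/1  (≤ bound)
a_1 = 2: 3/2  (≤ bound)
a_2 = 44: 133/89  (≤ bound)
a_3 = 1: 136/91  (> 90, stop)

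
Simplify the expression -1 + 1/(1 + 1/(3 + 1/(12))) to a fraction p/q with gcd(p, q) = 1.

-12/49

Start with 12.
3 + 1/(12/1) = 3 + 1/12 = 37/12
1 + 1/(37/12) = 1 + 12/37 = 49/37
-1 + 1/(49/37) = -1 + 37/49 = -12/49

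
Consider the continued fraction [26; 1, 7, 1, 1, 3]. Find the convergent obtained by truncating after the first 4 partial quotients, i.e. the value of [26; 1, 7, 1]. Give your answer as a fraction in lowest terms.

Starting at the tail and folding back:
Start with 1.
7 + 1/(1/1) = 7 + 1/1 = 8/1
1 + 1/(8/1) = 1 + 1/8 = 9/8
26 + 1/(9/8) = 26 + 8/9 = 242/9

242/9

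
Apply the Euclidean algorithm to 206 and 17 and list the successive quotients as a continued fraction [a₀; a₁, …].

[12; 8, 2]

206 ÷ 17 → quotient 12, remainder 2
17 ÷ 2 → quotient 8, remainder 1
2 ÷ 1 → quotient 2, remainder 0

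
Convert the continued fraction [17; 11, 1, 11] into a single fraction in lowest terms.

2443/143

Start with 11.
1 + 1/(11/1) = 1 + 1/11 = 12/11
11 + 1/(12/11) = 11 + 11/12 = 143/12
17 + 1/(143/12) = 17 + 12/143 = 2443/143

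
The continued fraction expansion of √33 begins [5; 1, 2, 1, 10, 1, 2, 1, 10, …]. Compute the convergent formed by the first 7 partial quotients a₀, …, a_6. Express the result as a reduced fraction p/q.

Start with 2.
1 + 1/(2/1) = 1 + 1/2 = 3/2
10 + 1/(3/2) = 10 + 2/3 = 32/3
1 + 1/(32/3) = 1 + 3/32 = 35/32
2 + 1/(35/32) = 2 + 32/35 = 102/35
1 + 1/(102/35) = 1 + 35/102 = 137/102
5 + 1/(137/102) = 5 + 102/137 = 787/137

787/137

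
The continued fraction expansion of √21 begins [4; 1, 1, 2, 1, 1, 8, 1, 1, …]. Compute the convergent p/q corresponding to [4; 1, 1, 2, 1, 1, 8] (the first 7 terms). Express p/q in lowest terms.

a_0 = 4: 4/1
a_1 = 1: 5/1
a_2 = 1: 9/2
a_3 = 2: 23/5
a_4 = 1: 32/7
a_5 = 1: 55/12
a_6 = 8: 472/103

472/103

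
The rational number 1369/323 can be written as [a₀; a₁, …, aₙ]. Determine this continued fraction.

[4; 4, 5, 7, 2]

Apply division with remainder until the remainder is 0:
1369 ÷ 323 → quotient 4, remainder 77
323 ÷ 77 → quotient 4, remainder 15
77 ÷ 15 → quotient 5, remainder 2
15 ÷ 2 → quotient 7, remainder 1
2 ÷ 1 → quotient 2, remainder 0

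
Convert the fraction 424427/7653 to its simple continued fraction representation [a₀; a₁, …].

424427 = 55·7653 + 3512, so a_0 = 55
7653 = 2·3512 + 629, so a_1 = 2
3512 = 5·629 + 367, so a_2 = 5
629 = 1·367 + 262, so a_3 = 1
367 = 1·262 + 105, so a_4 = 1
262 = 2·105 + 52, so a_5 = 2
105 = 2·52 + 1, so a_6 = 2
52 = 52·1 + 0, so a_7 = 52

[55; 2, 5, 1, 1, 2, 2, 52]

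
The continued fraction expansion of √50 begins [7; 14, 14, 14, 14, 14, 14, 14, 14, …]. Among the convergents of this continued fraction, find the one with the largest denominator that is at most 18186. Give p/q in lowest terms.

List convergents until the denominator exceeds the bound:
a_0 = 7: 7/1  (≤ bound)
a_1 = 14: 99/14  (≤ bound)
a_2 = 14: 1393/197  (≤ bound)
a_3 = 14: 19601/2772  (≤ bound)
a_4 = 14: 275807/39005  (> 18186, stop)

19601/2772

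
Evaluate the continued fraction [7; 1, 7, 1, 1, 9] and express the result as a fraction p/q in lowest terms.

1277/162

Start with 9.
1 + 1/(9/1) = 1 + 1/9 = 10/9
1 + 1/(10/9) = 1 + 9/10 = 19/10
7 + 1/(19/10) = 7 + 10/19 = 143/19
1 + 1/(143/19) = 1 + 19/143 = 162/143
7 + 1/(162/143) = 7 + 143/162 = 1277/162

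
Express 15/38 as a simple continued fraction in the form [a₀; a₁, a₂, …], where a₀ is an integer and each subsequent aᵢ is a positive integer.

[0; 2, 1, 1, 7]

⌊15/38⌋ = 0, remainder 15
⌊38/15⌋ = 2, remainder 8
⌊15/8⌋ = 1, remainder 7
⌊8/7⌋ = 1, remainder 1
⌊7/1⌋ = 7, remainder 0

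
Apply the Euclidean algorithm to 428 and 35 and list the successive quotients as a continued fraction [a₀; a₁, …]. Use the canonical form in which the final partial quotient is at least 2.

[12; 4, 2, 1, 2]

Run the Euclidean algorithm, recording each quotient:
428 ÷ 35 → quotient 12, remainder 8
35 ÷ 8 → quotient 4, remainder 3
8 ÷ 3 → quotient 2, remainder 2
3 ÷ 2 → quotient 1, remainder 1
2 ÷ 1 → quotient 2, remainder 0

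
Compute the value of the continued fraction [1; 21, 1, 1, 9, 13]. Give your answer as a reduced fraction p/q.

5609/5360

Compute successive convergents:
a_0 = 1: 1/1
a_1 = 21: 22/21
a_2 = 1: 23/22
a_3 = 1: 45/43
a_4 = 9: 428/409
a_5 = 13: 5609/5360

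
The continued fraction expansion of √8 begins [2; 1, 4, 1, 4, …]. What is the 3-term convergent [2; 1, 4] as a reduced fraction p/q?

a_0 = 2: 2/1
a_1 = 1: 3/1
a_2 = 4: 14/5

14/5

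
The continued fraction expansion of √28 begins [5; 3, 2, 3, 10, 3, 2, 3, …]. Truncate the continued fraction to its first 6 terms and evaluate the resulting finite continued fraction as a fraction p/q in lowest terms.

4048/765

Work from the innermost term outward:
Start with 3.
10 + 1/(3/1) = 10 + 1/3 = 31/3
3 + 1/(31/3) = 3 + 3/31 = 96/31
2 + 1/(96/31) = 2 + 31/96 = 223/96
3 + 1/(223/96) = 3 + 96/223 = 765/223
5 + 1/(765/223) = 5 + 223/765 = 4048/765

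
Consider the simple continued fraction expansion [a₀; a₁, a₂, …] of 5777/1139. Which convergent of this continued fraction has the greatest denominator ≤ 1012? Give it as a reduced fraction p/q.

634/125

a_0 = 5: 5/1  (≤ bound)
a_1 = 13: 66/13  (≤ bound)
a_2 = 1: 71/14  (≤ bound)
a_3 = 8: 634/125  (≤ bound)
a_4 = 9: 5777/1139  (> 1012, stop)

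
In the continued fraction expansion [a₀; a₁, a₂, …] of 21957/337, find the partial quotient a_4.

2

⌊21957/337⌋ = 65, remainder 52
⌊337/52⌋ = 6, remainder 25
⌊52/25⌋ = 2, remainder 2
⌊25/2⌋ = 12, remainder 1
⌊2/1⌋ = 2, remainder 0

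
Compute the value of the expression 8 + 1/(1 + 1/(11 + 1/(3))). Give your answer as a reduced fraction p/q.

330/37

Start with 3.
11 + 1/(3/1) = 11 + 1/3 = 34/3
1 + 1/(34/3) = 1 + 3/34 = 37/34
8 + 1/(37/34) = 8 + 34/37 = 330/37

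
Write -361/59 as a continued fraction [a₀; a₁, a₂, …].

[-7; 1, 7, 2, 3]

⌊-361/59⌋ = -7, remainder 52
⌊59/52⌋ = 1, remainder 7
⌊52/7⌋ = 7, remainder 3
⌊7/3⌋ = 2, remainder 1
⌊3/1⌋ = 3, remainder 0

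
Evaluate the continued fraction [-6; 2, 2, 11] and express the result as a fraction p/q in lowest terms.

-319/57

a_0 = -6: -6/1
a_1 = 2: -11/2
a_2 = 2: -28/5
a_3 = 11: -319/57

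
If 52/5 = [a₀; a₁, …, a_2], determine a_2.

2

52 = 10·5 + 2, so a_0 = 10
5 = 2·2 + 1, so a_1 = 2
2 = 2·1 + 0, so a_2 = 2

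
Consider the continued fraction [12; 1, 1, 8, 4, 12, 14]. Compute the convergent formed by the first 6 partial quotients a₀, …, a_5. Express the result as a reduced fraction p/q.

Starting at the tail and folding back:
Start with 12.
4 + 1/(12/1) = 4 + 1/12 = 49/12
8 + 1/(49/12) = 8 + 12/49 = 404/49
1 + 1/(404/49) = 1 + 49/404 = 453/404
1 + 1/(453/404) = 1 + 404/453 = 857/453
12 + 1/(857/453) = 12 + 453/857 = 10737/857

10737/857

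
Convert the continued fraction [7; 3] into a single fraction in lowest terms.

Build up convergents one term at a time:
a_0 = 7: 7/1
a_1 = 3: 22/3

22/3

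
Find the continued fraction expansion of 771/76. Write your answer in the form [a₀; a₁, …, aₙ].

[10; 6, 1, 10]

Repeatedly divide and take the remainder:
⌊771/76⌋ = 10, remainder 11
⌊76/11⌋ = 6, remainder 10
⌊11/10⌋ = 1, remainder 1
⌊10/1⌋ = 10, remainder 0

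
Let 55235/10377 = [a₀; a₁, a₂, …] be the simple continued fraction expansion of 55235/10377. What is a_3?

Repeatedly divide and take the remainder:
55235 = 5·10377 + 3350, so a_0 = 5
10377 = 3·3350 + 327, so a_1 = 3
3350 = 10·327 + 80, so a_2 = 10
327 = 4·80 + 7, so a_3 = 4

4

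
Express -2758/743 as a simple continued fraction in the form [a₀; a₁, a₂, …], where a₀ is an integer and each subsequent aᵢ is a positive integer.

[-4; 3, 2, 8, 2, 2, 2]

Repeatedly divide and take the remainder:
⌊-2758/743⌋ = -4, remainder 214
⌊743/214⌋ = 3, remainder 101
⌊214/101⌋ = 2, remainder 12
⌊101/12⌋ = 8, remainder 5
⌊12/5⌋ = 2, remainder 2
⌊5/2⌋ = 2, remainder 1
⌊2/1⌋ = 2, remainder 0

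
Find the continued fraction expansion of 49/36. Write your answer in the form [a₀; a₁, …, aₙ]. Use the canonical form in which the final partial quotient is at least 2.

[1; 2, 1, 3, 3]

⌊49/36⌋ = 1, remainder 13
⌊36/13⌋ = 2, remainder 10
⌊13/10⌋ = 1, remainder 3
⌊10/3⌋ = 3, remainder 1
⌊3/1⌋ = 3, remainder 0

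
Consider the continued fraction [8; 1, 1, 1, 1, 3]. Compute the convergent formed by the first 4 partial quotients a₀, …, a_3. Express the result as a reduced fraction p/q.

Build up convergents one term at a time:
a_0 = 8: 8/1
a_1 = 1: 9/1
a_2 = 1: 17/2
a_3 = 1: 26/3

26/3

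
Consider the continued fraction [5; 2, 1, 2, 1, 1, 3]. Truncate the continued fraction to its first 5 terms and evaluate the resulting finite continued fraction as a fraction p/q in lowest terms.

Start with 1.
2 + 1/(1/1) = 2 + 1/1 = 3/1
1 + 1/(3/1) = 1 + 1/3 = 4/3
2 + 1/(4/3) = 2 + 3/4 = 11/4
5 + 1/(11/4) = 5 + 4/11 = 59/11

59/11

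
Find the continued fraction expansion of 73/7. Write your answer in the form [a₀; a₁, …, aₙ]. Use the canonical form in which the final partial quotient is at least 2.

[10; 2, 3]

Repeatedly divide and take the remainder:
73 ÷ 7 → quotient 10, remainder 3
7 ÷ 3 → quotient 2, remainder 1
3 ÷ 1 → quotient 3, remainder 0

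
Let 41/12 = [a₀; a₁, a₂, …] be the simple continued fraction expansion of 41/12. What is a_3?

41 ÷ 12 → quotient 3, remainder 5
12 ÷ 5 → quotient 2, remainder 2
5 ÷ 2 → quotient 2, remainder 1
2 ÷ 1 → quotient 2, remainder 0

2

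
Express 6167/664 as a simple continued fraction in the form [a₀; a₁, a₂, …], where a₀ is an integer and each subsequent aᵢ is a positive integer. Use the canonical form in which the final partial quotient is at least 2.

[9; 3, 2, 10, 9]

Apply division with remainder until the remainder is 0:
6167 ÷ 664 → quotient 9, remainder 191
664 ÷ 191 → quotient 3, remainder 91
191 ÷ 91 → quotient 2, remainder 9
91 ÷ 9 → quotient 10, remainder 1
9 ÷ 1 → quotient 9, remainder 0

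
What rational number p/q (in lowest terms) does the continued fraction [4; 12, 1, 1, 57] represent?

5867/1438

a_0 = 4: 4/1
a_1 = 12: 49/12
a_2 = 1: 53/13
a_3 = 1: 102/25
a_4 = 57: 5867/1438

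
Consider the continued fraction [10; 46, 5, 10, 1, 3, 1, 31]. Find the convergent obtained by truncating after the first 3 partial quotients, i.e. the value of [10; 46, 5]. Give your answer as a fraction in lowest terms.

2315/231

Work from the innermost term outward:
Start with 5.
46 + 1/(5/1) = 46 + 1/5 = 231/5
10 + 1/(231/5) = 10 + 5/231 = 2315/231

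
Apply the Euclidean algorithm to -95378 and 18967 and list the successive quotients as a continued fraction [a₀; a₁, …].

Repeatedly divide and take the remainder:
-95378 ÷ 18967 → quotient -6, remainder 18424
18967 ÷ 18424 → quotient 1, remainder 543
18424 ÷ 543 → quotient 33, remainder 505
543 ÷ 505 → quotient 1, remainder 38
505 ÷ 38 → quotient 13, remainder 11
38 ÷ 11 → quotient 3, remainder 5
11 ÷ 5 → quotient 2, remainder 1
5 ÷ 1 → quotient 5, remainder 0

[-6; 1, 33, 1, 13, 3, 2, 5]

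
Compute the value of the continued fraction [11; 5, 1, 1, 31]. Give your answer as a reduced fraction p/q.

3880/347

Starting at the tail and folding back:
Start with 31.
1 + 1/(31/1) = 1 + 1/31 = 32/31
1 + 1/(32/31) = 1 + 31/32 = 63/32
5 + 1/(63/32) = 5 + 32/63 = 347/63
11 + 1/(347/63) = 11 + 63/347 = 3880/347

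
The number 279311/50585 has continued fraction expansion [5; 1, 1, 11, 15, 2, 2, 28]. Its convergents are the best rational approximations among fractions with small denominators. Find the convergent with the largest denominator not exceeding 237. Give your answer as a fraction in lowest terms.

127/23

a_0 = 5: 5/1  (≤ bound)
a_1 = 1: 6/1  (≤ bound)
a_2 = 1: 11/2  (≤ bound)
a_3 = 11: 127/23  (≤ bound)
a_4 = 15: 1916/347  (> 237, stop)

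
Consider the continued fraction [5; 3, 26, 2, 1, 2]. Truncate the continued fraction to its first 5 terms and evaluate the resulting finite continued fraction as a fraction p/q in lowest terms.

Use the convergent recurrence hₖ = aₖ·hₖ₋₁ + hₖ₋₂ (and likewise for the denominators kₖ):
a_0 = 5: 5/1
a_1 = 3: 16/3
a_2 = 26: 421/79
a_3 = 2: 858/161
a_4 = 1: 1279/240

1279/240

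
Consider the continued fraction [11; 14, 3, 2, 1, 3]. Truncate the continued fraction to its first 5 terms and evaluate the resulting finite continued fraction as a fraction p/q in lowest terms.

1583/143

Build up convergents one term at a time:
a_0 = 11: 11/1
a_1 = 14: 155/14
a_2 = 3: 476/43
a_3 = 2: 1107/100
a_4 = 1: 1583/143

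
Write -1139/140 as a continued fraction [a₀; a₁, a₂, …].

[-9; 1, 6, 2, 1, 2, 2]

-1139 ÷ 140 → quotient -9, remainder 121
140 ÷ 121 → quotient 1, remainder 19
121 ÷ 19 → quotient 6, remainder 7
19 ÷ 7 → quotient 2, remainder 5
7 ÷ 5 → quotient 1, remainder 2
5 ÷ 2 → quotient 2, remainder 1
2 ÷ 1 → quotient 2, remainder 0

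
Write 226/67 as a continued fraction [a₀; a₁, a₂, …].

Run the Euclidean algorithm, recording each quotient:
226 ÷ 67 → quotient 3, remainder 25
67 ÷ 25 → quotient 2, remainder 17
25 ÷ 17 → quotient 1, remainder 8
17 ÷ 8 → quotient 2, remainder 1
8 ÷ 1 → quotient 8, remainder 0

[3; 2, 1, 2, 8]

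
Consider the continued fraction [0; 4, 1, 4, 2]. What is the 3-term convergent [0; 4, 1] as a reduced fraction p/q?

Compute successive convergents:
a_0 = 0: 0/1
a_1 = 4: 1/4
a_2 = 1: 1/5

1/5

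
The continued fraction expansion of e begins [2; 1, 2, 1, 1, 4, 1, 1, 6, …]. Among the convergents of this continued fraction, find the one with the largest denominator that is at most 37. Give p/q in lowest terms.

87/32

List convergents until the denominator exceeds the bound:
a_0 = 2: 2/1  (≤ bound)
a_1 = 1: 3/1  (≤ bound)
a_2 = 2: 8/3  (≤ bound)
a_3 = 1: 11/4  (≤ bound)
a_4 = 1: 19/7  (≤ bound)
a_5 = 4: 87/32  (≤ bound)
a_6 = 1: 106/39  (> 37, stop)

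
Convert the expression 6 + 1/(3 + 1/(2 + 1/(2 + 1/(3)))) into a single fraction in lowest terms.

Build up convergents one term at a time:
a_0 = 6: 6/1
a_1 = 3: 19/3
a_2 = 2: 44/7
a_3 = 2: 107/17
a_4 = 3: 365/58

365/58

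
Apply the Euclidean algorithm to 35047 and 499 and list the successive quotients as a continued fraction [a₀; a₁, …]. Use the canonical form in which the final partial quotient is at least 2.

[70; 4, 3, 1, 3, 2, 3]

Repeatedly divide and take the remainder:
⌊35047/499⌋ = 70, remainder 117
⌊499/117⌋ = 4, remainder 31
⌊117/31⌋ = 3, remainder 24
⌊31/24⌋ = 1, remainder 7
⌊24/7⌋ = 3, remainder 3
⌊7/3⌋ = 2, remainder 1
⌊3/1⌋ = 3, remainder 0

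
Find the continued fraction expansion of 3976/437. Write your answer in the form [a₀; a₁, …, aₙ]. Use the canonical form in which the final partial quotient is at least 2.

[9; 10, 6, 7]

Apply division with remainder until the remainder is 0:
3976 = 9·437 + 43, so a_0 = 9
437 = 10·43 + 7, so a_1 = 10
43 = 6·7 + 1, so a_2 = 6
7 = 7·1 + 0, so a_3 = 7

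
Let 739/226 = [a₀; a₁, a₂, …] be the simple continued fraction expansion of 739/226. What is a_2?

739 = 3·226 + 61, so a_0 = 3
226 = 3·61 + 43, so a_1 = 3
61 = 1·43 + 18, so a_2 = 1

1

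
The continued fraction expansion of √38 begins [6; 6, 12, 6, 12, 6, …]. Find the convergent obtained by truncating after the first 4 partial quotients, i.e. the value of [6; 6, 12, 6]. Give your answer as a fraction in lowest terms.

2737/444

Start with 6.
12 + 1/(6/1) = 12 + 1/6 = 73/6
6 + 1/(73/6) = 6 + 6/73 = 444/73
6 + 1/(444/73) = 6 + 73/444 = 2737/444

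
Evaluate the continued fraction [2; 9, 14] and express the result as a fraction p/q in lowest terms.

Work from the innermost term outward:
Start with 14.
9 + 1/(14/1) = 9 + 1/14 = 127/14
2 + 1/(127/14) = 2 + 14/127 = 268/127

268/127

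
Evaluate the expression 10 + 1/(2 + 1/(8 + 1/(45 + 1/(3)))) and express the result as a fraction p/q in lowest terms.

a_0 = 10: 10/1
a_1 = 2: 21/2
a_2 = 8: 178/17
a_3 = 45: 8031/767
a_4 = 3: 24271/2318

24271/2318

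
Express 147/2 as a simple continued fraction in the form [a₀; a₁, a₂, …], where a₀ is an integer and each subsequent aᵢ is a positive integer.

147 = 73·2 + 1, so a_0 = 73
2 = 2·1 + 0, so a_1 = 2

[73; 2]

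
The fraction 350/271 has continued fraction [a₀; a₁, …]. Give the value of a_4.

350 ÷ 271 → quotient 1, remainder 79
271 ÷ 79 → quotient 3, remainder 34
79 ÷ 34 → quotient 2, remainder 11
34 ÷ 11 → quotient 3, remainder 1
11 ÷ 1 → quotient 11, remainder 0

11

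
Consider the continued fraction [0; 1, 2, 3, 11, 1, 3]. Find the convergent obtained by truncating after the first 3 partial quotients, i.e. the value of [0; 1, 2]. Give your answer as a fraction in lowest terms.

Build up convergents one term at a time:
a_0 = 0: 0/1
a_1 = 1: 1/1
a_2 = 2: 2/3

2/3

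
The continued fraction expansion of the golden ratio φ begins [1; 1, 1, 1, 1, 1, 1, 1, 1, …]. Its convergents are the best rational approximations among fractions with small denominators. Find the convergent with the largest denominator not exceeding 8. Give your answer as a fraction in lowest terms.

13/8

a_0 = 1: 1/1  (≤ bound)
a_1 = 1: 2/1  (≤ bound)
a_2 = 1: 3/2  (≤ bound)
a_3 = 1: 5/3  (≤ bound)
a_4 = 1: 8/5  (≤ bound)
a_5 = 1: 13/8  (≤ bound)
a_6 = 1: 21/13  (> 8, stop)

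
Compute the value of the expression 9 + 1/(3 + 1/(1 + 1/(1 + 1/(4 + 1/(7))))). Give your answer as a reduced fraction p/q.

2144/231

Use the convergent recurrence hₖ = aₖ·hₖ₋₁ + hₖ₋₂ (and likewise for the denominators kₖ):
a_0 = 9: 9/1
a_1 = 3: 28/3
a_2 = 1: 37/4
a_3 = 1: 65/7
a_4 = 4: 297/32
a_5 = 7: 2144/231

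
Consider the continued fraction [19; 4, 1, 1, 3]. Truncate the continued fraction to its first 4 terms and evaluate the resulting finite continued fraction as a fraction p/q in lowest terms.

Start with 1.
1 + 1/(1/1) = 1 + 1/1 = 2/1
4 + 1/(2/1) = 4 + 1/2 = 9/2
19 + 1/(9/2) = 19 + 2/9 = 173/9

173/9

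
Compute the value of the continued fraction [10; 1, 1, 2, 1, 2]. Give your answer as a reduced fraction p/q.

201/19

a_0 = 10: 10/1
a_1 = 1: 11/1
a_2 = 1: 21/2
a_3 = 2: 53/5
a_4 = 1: 74/7
a_5 = 2: 201/19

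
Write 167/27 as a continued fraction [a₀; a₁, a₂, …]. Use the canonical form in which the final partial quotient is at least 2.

[6; 5, 2, 2]

Run the Euclidean algorithm, recording each quotient:
167 ÷ 27 → quotient 6, remainder 5
27 ÷ 5 → quotient 5, remainder 2
5 ÷ 2 → quotient 2, remainder 1
2 ÷ 1 → quotient 2, remainder 0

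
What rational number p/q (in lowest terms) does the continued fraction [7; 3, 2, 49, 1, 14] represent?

38529/5288

a_0 = 7: 7/1
a_1 = 3: 22/3
a_2 = 2: 51/7
a_3 = 49: 2521/346
a_4 = 1: 2572/353
a_5 = 14: 38529/5288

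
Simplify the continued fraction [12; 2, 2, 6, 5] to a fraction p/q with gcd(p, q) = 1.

Starting at the tail and folding back:
Start with 5.
6 + 1/(5/1) = 6 + 1/5 = 31/5
2 + 1/(31/5) = 2 + 5/31 = 67/31
2 + 1/(67/31) = 2 + 31/67 = 165/67
12 + 1/(165/67) = 12 + 67/165 = 2047/165

2047/165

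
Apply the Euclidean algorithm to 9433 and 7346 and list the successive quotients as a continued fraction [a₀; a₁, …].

9433 = 1·7346 + 2087, so a_0 = 1
7346 = 3·2087 + 1085, so a_1 = 3
2087 = 1·1085 + 1002, so a_2 = 1
1085 = 1·1002 + 83, so a_3 = 1
1002 = 12·83 + 6, so a_4 = 12
83 = 13·6 + 5, so a_5 = 13
6 = 1·5 + 1, so a_6 = 1
5 = 5·1 + 0, so a_7 = 5

[1; 3, 1, 1, 12, 13, 1, 5]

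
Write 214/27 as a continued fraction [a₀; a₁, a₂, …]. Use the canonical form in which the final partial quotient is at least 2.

⌊214/27⌋ = 7, remainder 25
⌊27/25⌋ = 1, remainder 2
⌊25/2⌋ = 12, remainder 1
⌊2/1⌋ = 2, remainder 0

[7; 1, 12, 2]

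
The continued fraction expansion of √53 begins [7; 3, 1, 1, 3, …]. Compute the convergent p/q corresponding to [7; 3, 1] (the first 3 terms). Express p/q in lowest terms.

29/4

a_0 = 7: 7/1
a_1 = 3: 22/3
a_2 = 1: 29/4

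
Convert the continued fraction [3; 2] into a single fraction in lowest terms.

7/2

Start with 2.
3 + 1/(2/1) = 3 + 1/2 = 7/2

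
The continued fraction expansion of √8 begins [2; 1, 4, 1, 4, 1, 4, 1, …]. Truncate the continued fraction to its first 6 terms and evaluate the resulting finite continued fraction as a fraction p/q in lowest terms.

99/35

Start with 1.
4 + 1/(1/1) = 4 + 1/1 = 5/1
1 + 1/(5/1) = 1 + 1/5 = 6/5
4 + 1/(6/5) = 4 + 5/6 = 29/6
1 + 1/(29/6) = 1 + 6/29 = 35/29
2 + 1/(35/29) = 2 + 29/35 = 99/35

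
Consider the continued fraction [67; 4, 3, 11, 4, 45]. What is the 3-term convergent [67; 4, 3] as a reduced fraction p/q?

a_0 = 67: 67/1
a_1 = 4: 269/4
a_2 = 3: 874/13

874/13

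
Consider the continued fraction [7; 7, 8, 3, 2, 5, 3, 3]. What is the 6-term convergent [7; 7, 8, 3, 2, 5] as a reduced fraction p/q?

16016/2243

Starting at the tail and folding back:
Start with 5.
2 + 1/(5/1) = 2 + 1/5 = 11/5
3 + 1/(11/5) = 3 + 5/11 = 38/11
8 + 1/(38/11) = 8 + 11/38 = 315/38
7 + 1/(315/38) = 7 + 38/315 = 2243/315
7 + 1/(2243/315) = 7 + 315/2243 = 16016/2243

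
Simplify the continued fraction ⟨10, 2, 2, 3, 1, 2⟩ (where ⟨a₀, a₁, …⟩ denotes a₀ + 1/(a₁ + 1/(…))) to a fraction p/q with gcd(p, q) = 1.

Start with 2.
1 + 1/(2/1) = 1 + 1/2 = 3/2
3 + 1/(3/2) = 3 + 2/3 = 11/3
2 + 1/(11/3) = 2 + 3/11 = 25/11
2 + 1/(25/11) = 2 + 11/25 = 61/25
10 + 1/(61/25) = 10 + 25/61 = 635/61

635/61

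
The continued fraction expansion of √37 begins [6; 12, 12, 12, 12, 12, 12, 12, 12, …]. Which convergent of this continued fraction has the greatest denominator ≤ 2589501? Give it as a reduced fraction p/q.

List convergents until the denominator exceeds the bound:
a_0 = 6: 6/1  (≤ bound)
a_1 = 12: 73/12  (≤ bound)
a_2 = 12: 882/145  (≤ bound)
a_3 = 12: 10657/1752  (≤ bound)
a_4 = 12: 128766/21169  (≤ bound)
a_5 = 12: 1555849/255780  (≤ bound)
a_6 = 12: 18798954/3090529  (> 2589501, stop)

1555849/255780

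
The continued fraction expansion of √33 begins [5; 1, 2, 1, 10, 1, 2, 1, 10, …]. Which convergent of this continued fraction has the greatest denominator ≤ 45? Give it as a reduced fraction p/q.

247/43

List convergents until the denominator exceeds the bound:
a_0 = 5: 5/1  (≤ bound)
a_1 = 1: 6/1  (≤ bound)
a_2 = 2: 17/3  (≤ bound)
a_3 = 1: 23/4  (≤ bound)
a_4 = 10: 247/43  (≤ bound)
a_5 = 1: 270/47  (> 45, stop)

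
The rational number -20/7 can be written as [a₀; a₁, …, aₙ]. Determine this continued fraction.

[-3; 7]

⌊-20/7⌋ = -3, remainder 1
⌊7/1⌋ = 7, remainder 0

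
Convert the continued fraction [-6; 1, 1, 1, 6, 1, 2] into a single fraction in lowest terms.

a_0 = -6: -6/1
a_1 = 1: -5/1
a_2 = 1: -11/2
a_3 = 1: -16/3
a_4 = 6: -107/20
a_5 = 1: -123/23
a_6 = 2: -353/66

-353/66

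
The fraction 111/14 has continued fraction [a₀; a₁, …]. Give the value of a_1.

111 = 7·14 + 13, so a_0 = 7
14 = 1·13 + 1, so a_1 = 1

1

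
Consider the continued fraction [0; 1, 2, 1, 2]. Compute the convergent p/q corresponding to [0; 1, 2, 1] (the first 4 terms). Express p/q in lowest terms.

3/4

a_0 = 0: 0/1
a_1 = 1: 1/1
a_2 = 2: 2/3
a_3 = 1: 3/4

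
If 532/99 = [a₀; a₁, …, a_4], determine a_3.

2

532 ÷ 99 → quotient 5, remainder 37
99 ÷ 37 → quotient 2, remainder 25
37 ÷ 25 → quotient 1, remainder 12
25 ÷ 12 → quotient 2, remainder 1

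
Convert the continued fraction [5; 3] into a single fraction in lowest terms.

Start with 3.
5 + 1/(3/1) = 5 + 1/3 = 16/3

16/3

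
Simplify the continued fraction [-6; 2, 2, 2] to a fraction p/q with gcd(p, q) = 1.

-67/12

a_0 = -6: -6/1
a_1 = 2: -11/2
a_2 = 2: -28/5
a_3 = 2: -67/12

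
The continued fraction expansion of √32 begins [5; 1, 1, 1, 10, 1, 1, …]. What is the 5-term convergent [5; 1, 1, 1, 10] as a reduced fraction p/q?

181/32

a_0 = 5: 5/1
a_1 = 1: 6/1
a_2 = 1: 11/2
a_3 = 1: 17/3
a_4 = 10: 181/32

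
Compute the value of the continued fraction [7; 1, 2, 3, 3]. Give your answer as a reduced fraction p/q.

Use the convergent recurrence hₖ = aₖ·hₖ₋₁ + hₖ₋₂ (and likewise for the denominators kₖ):
a_0 = 7: 7/1
a_1 = 1: 8/1
a_2 = 2: 23/3
a_3 = 3: 77/10
a_4 = 3: 254/33

254/33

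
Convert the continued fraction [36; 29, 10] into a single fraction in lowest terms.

Starting at the tail and folding back:
Start with 10.
29 + 1/(10/1) = 29 + 1/10 = 291/10
36 + 1/(291/10) = 36 + 10/291 = 10486/291

10486/291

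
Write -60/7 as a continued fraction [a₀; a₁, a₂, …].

[-9; 2, 3]

-60 = -9·7 + 3, so a_0 = -9
7 = 2·3 + 1, so a_1 = 2
3 = 3·1 + 0, so a_2 = 3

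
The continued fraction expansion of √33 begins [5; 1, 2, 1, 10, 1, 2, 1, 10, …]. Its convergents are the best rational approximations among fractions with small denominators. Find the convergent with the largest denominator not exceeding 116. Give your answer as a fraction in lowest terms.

List convergents until the denominator exceeds the bound:
a_0 = 5: 5/1  (≤ bound)
a_1 = 1: 6/1  (≤ bound)
a_2 = 2: 17/3  (≤ bound)
a_3 = 1: 23/4  (≤ bound)
a_4 = 10: 247/43  (≤ bound)
a_5 = 1: 270/47  (≤ bound)
a_6 = 2: 787/137  (> 116, stop)

270/47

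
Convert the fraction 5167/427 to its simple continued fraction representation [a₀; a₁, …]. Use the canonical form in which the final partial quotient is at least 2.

[12; 9, 1, 13, 3]

Run the Euclidean algorithm, recording each quotient:
5167 = 12·427 + 43, so a_0 = 12
427 = 9·43 + 40, so a_1 = 9
43 = 1·40 + 3, so a_2 = 1
40 = 13·3 + 1, so a_3 = 13
3 = 3·1 + 0, so a_4 = 3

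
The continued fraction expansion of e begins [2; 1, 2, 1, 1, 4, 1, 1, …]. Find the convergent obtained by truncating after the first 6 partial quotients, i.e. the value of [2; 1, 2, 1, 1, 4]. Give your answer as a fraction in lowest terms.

87/32

a_0 = 2: 2/1
a_1 = 1: 3/1
a_2 = 2: 8/3
a_3 = 1: 11/4
a_4 = 1: 19/7
a_5 = 4: 87/32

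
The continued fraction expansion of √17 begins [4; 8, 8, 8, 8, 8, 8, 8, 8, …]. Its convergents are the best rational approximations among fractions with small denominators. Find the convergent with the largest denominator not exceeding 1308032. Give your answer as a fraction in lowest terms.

List convergents until the denominator exceeds the bound:
a_0 = 4: 4/1  (≤ bound)
a_1 = 8: 33/8  (≤ bound)
a_2 = 8: 268/65  (≤ bound)
a_3 = 8: 2177/528  (≤ bound)
a_4 = 8: 17684/4289  (≤ bound)
a_5 = 8: 143649/34840  (≤ bound)
a_6 = 8: 1166876/283009  (≤ bound)
a_7 = 8: 9478657/2298912  (> 1308032, stop)

1166876/283009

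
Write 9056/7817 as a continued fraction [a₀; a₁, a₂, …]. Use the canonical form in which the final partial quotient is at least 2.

⌊9056/7817⌋ = 1, remainder 1239
⌊7817/1239⌋ = 6, remainder 383
⌊1239/383⌋ = 3, remainder 90
⌊383/90⌋ = 4, remainder 23
⌊90/23⌋ = 3, remainder 21
⌊23/21⌋ = 1, remainder 2
⌊21/2⌋ = 10, remainder 1
⌊2/1⌋ = 2, remainder 0

[1; 6, 3, 4, 3, 1, 10, 2]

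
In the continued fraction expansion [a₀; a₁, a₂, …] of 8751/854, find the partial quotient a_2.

21

8751 = 10·854 + 211, so a_0 = 10
854 = 4·211 + 10, so a_1 = 4
211 = 21·10 + 1, so a_2 = 21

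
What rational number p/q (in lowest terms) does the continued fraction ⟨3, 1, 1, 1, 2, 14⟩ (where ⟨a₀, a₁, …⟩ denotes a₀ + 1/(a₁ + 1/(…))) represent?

a_0 = 3: 3/1
a_1 = 1: 4/1
a_2 = 1: 7/2
a_3 = 1: 11/3
a_4 = 2: 29/8
a_5 = 14: 417/115

417/115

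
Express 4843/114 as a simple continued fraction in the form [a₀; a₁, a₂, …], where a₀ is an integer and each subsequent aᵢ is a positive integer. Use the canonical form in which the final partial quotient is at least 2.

[42; 2, 13, 1, 3]

4843 ÷ 114 → quotient 42, remainder 55
114 ÷ 55 → quotient 2, remainder 4
55 ÷ 4 → quotient 13, remainder 3
4 ÷ 3 → quotient 1, remainder 1
3 ÷ 1 → quotient 3, remainder 0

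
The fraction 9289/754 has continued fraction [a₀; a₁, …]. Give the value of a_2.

Repeatedly divide and take the remainder:
9289 = 12·754 + 241, so a_0 = 12
754 = 3·241 + 31, so a_1 = 3
241 = 7·31 + 24, so a_2 = 7

7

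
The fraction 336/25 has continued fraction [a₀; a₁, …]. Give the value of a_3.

1

336 ÷ 25 → quotient 13, remainder 11
25 ÷ 11 → quotient 2, remainder 3
11 ÷ 3 → quotient 3, remainder 2
3 ÷ 2 → quotient 1, remainder 1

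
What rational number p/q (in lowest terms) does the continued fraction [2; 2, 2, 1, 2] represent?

46/19

Build up convergents one term at a time:
a_0 = 2: 2/1
a_1 = 2: 5/2
a_2 = 2: 12/5
a_3 = 1: 17/7
a_4 = 2: 46/19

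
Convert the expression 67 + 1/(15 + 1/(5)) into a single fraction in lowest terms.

a_0 = 67: 67/1
a_1 = 15: 1006/15
a_2 = 5: 5097/76

5097/76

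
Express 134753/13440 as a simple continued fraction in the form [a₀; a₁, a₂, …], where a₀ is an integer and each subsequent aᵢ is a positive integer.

⌊134753/13440⌋ = 10, remainder 353
⌊13440/353⌋ = 38, remainder 26
⌊353/26⌋ = 13, remainder 15
⌊26/15⌋ = 1, remainder 11
⌊15/11⌋ = 1, remainder 4
⌊11/4⌋ = 2, remainder 3
⌊4/3⌋ = 1, remainder 1
⌊3/1⌋ = 3, remainder 0

[10; 38, 13, 1, 1, 2, 1, 3]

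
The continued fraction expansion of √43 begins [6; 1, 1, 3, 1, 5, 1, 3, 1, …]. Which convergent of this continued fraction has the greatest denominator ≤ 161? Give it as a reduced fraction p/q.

a_0 = 6: 6/1  (≤ bound)
a_1 = 1: 7/1  (≤ bound)
a_2 = 1: 13/2  (≤ bound)
a_3 = 3: 46/7  (≤ bound)
a_4 = 1: 59/9  (≤ bound)
a_5 = 5: 341/52  (≤ bound)
a_6 = 1: 400/61  (≤ bound)
a_7 = 3: 1541/235  (> 161, stop)

400/61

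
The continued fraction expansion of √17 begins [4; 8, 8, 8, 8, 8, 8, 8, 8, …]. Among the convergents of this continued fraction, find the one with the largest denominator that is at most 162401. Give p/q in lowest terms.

List convergents until the denominator exceeds the bound:
a_0 = 4: 4/1  (≤ bound)
a_1 = 8: 33/8  (≤ bound)
a_2 = 8: 268/65  (≤ bound)
a_3 = 8: 2177/528  (≤ bound)
a_4 = 8: 17684/4289  (≤ bound)
a_5 = 8: 143649/34840  (≤ bound)
a_6 = 8: 1166876/283009  (> 162401, stop)

143649/34840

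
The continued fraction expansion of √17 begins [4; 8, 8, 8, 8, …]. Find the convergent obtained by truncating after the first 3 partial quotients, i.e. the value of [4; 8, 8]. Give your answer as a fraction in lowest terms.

268/65

Use the convergent recurrence hₖ = aₖ·hₖ₋₁ + hₖ₋₂ (and likewise for the denominators kₖ):
a_0 = 4: 4/1
a_1 = 8: 33/8
a_2 = 8: 268/65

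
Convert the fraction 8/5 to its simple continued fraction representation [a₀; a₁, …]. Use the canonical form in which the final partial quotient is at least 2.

[1; 1, 1, 2]

Run the Euclidean algorithm, recording each quotient:
8 ÷ 5 → quotient 1, remainder 3
5 ÷ 3 → quotient 1, remainder 2
3 ÷ 2 → quotient 1, remainder 1
2 ÷ 1 → quotient 2, remainder 0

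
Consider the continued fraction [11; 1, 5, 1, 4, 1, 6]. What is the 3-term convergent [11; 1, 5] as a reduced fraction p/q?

Collapse the nested fraction from the inside out:
Start with 5.
1 + 1/(5/1) = 1 + 1/5 = 6/5
11 + 1/(6/5) = 11 + 5/6 = 71/6

71/6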